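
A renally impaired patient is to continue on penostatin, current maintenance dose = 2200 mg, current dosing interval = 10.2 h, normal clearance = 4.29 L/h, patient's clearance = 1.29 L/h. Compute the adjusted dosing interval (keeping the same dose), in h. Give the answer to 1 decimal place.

To keep the same average steady-state level, dosing rate must scale with clearance.
CL ratio = 1.29 / 4.29 = 0.3007
New interval (same dose) = 10.2 / 0.3007 = 33.92 h

33.9 h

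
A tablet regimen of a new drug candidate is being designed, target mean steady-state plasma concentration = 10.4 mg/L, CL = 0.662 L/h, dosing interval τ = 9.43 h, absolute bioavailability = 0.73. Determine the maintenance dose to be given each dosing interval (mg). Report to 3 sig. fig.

At steady state, F × (Dose/τ) = Css × CL.
Dose = Css × CL × τ / F = 10.4 × 0.6620 × 9.43 / 0.73 = 88.94 mg

88.9 mg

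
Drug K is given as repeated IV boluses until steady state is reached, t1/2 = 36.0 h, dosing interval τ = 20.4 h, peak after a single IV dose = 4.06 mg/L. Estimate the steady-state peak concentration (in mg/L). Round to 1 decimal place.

12.5 mg/L

k = ln2 / t½ = 0.693147 / 36.0 = 0.01925 h⁻¹
e^(−kτ) = e^(−0.01925 × 20.4) = 0.6752
Accumulation ratio R = 1 / (1 − e^(−kτ)) = 1 / (1 − 0.6752) = 3.079
Steady-state peak = C₀ × R = 4.06 × 3.079 = 12.50 mg/L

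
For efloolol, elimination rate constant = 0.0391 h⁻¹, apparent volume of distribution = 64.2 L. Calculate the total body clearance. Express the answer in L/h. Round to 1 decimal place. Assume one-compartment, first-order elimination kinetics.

2.5 L/h

CL = k × Vd = 0.0391 × 64.2 = 2.510 L/h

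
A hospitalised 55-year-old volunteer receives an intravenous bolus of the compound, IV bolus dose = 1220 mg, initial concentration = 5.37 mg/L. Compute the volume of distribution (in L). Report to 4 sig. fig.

227.2 L

Vd = Dose / C₀ = 1220 / 5.37 = 227.2 L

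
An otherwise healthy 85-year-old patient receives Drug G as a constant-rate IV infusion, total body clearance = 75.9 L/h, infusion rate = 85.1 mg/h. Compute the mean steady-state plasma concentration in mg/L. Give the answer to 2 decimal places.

1.12 mg/L

At steady state Css = R₀ / CL = 85.1 / 75.90 = 1.121 mg/L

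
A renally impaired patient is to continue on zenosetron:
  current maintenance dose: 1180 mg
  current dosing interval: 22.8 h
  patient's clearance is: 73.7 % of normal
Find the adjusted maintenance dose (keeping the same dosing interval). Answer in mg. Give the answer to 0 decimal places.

To keep the same average steady-state level, dosing rate must scale with clearance.
CL ratio = 73.7 / 100 = 0.7370
New dose (same interval) = 1180 × 0.7370 = 869.7 mg

870 mg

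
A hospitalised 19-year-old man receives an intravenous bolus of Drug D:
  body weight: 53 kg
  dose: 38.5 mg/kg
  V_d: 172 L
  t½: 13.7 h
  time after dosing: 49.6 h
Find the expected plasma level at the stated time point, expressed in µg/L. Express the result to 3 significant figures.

965 µg/L

Total dose = 38.5 × 53 = 2041 mg
C₀ = Dose / Vd = 2041 / 172 = 11.87 mg/L
k = ln2 / t½ = 0.693147 / 13.7 = 0.05059 h⁻¹
C = C₀ · e^(−k·t) = 11.87 × e^(−0.05059 × 49.6)
  = 11.87 × 0.08133 = 0.9654 mg/L
Convert: 0.9654 mg/L × 1000 = 965.4 µg/L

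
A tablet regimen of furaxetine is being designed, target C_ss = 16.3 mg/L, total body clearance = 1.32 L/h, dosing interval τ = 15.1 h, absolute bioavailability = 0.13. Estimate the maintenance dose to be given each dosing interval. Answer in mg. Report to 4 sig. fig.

2499 mg

At steady state, F × (Dose/τ) = Css × CL.
Dose = Css × CL × τ / F = 16.3 × 1.320 × 15.1 / 0.13 = 2499 mg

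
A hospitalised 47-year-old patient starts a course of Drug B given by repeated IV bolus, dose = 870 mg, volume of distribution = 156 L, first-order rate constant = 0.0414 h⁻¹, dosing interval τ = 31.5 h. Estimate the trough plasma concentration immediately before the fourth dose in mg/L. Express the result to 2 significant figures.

C₀ per dose = Dose / Vd = 870 / 156 = 5.577 mg/L
Fraction remaining after one interval: r = e^(−kτ) = e^(−0.04140 × 31.5) = 0.2714
Before dose 4, 3 doses have been given (aged 1τ, 2τ, 3τ).
C_trough = C₀ × (r + r² + … + r^3) = C₀ × r(1−r^3)/(1−r)
        = 5.577 × 0.2714 × (1 − 0.01999) / (1 − 0.2714) = 2.036 mg/L

2.0 mg/L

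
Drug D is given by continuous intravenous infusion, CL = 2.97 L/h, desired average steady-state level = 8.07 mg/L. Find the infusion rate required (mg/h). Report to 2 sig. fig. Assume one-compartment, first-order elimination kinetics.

24 mg/h

At steady state, infusion rate R₀ = Css × CL = 8.07 × 2.970 = 23.97 mg/h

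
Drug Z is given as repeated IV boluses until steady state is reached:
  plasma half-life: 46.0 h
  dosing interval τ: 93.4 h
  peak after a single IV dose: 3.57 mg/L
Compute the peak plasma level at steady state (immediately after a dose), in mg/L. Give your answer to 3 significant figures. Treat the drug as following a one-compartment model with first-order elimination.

4.73 mg/L

k = ln2 / t½ = 0.693147 / 46.0 = 0.01507 h⁻¹
e^(−kτ) = e^(−0.01507 × 93.4) = 0.2447
Accumulation ratio R = 1 / (1 − e^(−kτ)) = 1 / (1 − 0.2447) = 1.324
Steady-state peak = C₀ × R = 3.57 × 1.324 = 4.727 mg/L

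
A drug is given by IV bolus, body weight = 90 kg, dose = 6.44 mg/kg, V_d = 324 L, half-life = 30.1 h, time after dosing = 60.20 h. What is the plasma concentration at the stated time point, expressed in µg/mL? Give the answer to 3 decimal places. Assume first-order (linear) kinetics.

0.447 µg/mL

Total dose = 6.44 × 90 = 579.6 mg
C₀ = Dose / Vd = 579.6 / 324 = 1.789 mg/L
k = ln2 / t½ = 0.693147 / 30.1 = 0.02303 h⁻¹
t / t½ = 60.20 / 30.1 = 2 half-lives
C = C₀ × (1/2)^2 = 1.789 × 0.2500 = 0.4473 mg/L
(0.4473 mg/L = 0.4473 µg/mL)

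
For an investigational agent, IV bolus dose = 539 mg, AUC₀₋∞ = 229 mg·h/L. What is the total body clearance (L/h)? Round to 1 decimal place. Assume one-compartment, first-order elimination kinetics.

CL = Dose / AUC = 539 / 229 = 2.354 L/h

2.4 L/h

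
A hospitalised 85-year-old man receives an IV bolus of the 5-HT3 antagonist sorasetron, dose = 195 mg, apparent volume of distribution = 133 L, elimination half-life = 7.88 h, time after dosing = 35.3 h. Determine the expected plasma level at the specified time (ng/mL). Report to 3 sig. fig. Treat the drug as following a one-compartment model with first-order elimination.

65.7 ng/mL

C₀ = Dose / Vd = 195.0 / 133 = 1.466 mg/L
k = ln2 / t½ = 0.693147 / 7.88 = 0.08796 h⁻¹
C = C₀ · e^(−k·t) = 1.466 × e^(−0.08796 × 35.3)
  = 1.466 × 0.04483 = 0.06572 mg/L
Convert: 0.06572 mg/L × 1000 = 65.72 ng/mL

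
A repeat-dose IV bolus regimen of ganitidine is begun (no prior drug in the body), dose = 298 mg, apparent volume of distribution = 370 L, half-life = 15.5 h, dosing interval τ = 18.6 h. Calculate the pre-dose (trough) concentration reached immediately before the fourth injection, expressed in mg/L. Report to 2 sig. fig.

C₀ per dose = Dose / Vd = 298 / 370 = 0.8054 mg/L
k = ln2 / t½ = 0.693147 / 15.5 = 0.04472 h⁻¹
Fraction remaining after one interval: r = e^(−kτ) = e^(−0.04472 × 18.6) = 0.4353
Before dose 4, 3 doses have been given (aged 1τ, 2τ, 3τ).
C_trough = C₀ × (r + r² + … + r^3) = C₀ × r(1−r^3)/(1−r)
        = 0.8054 × 0.4353 × (1 − 0.08248) / (1 − 0.4353) = 0.5696 mg/L

0.57 mg/L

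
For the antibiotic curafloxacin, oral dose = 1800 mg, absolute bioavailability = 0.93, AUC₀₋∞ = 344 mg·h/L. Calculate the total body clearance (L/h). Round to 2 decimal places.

4.87 L/h

CL = F·Dose / AUC = 0.93 × 1800 / 344 = 4.866 L/h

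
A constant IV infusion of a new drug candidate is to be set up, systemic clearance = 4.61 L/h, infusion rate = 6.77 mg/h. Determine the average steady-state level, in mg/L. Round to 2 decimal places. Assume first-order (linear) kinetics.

At steady state Css = R₀ / CL = 6.77 / 4.610 = 1.469 mg/L

1.47 mg/L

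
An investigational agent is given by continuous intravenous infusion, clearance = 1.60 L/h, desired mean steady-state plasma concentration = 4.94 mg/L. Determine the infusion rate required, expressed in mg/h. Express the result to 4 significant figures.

7.904 mg/h

At steady state, infusion rate R₀ = Css × CL = 4.94 × 1.600 = 7.904 mg/h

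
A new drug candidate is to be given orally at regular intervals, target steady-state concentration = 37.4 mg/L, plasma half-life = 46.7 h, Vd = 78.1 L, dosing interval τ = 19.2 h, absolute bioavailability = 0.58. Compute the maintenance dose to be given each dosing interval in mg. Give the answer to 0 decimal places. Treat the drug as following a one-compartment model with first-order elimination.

1435 mg

k = ln2 / t½ = 0.693147 / 46.7 = 0.01484 h⁻¹
CL = k × Vd = 0.01484 × 78.1 = 1.159 L/h
At steady state, F × (Dose/τ) = Css × CL.
Dose = Css × CL × τ / F = 37.4 × 1.159 × 19.2 / 0.58 = 1435 mg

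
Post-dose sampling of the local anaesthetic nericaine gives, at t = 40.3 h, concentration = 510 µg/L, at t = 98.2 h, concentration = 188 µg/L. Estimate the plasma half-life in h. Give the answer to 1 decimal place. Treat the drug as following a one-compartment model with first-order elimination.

40.2 h

k = ln(C₁/C₂) / (t₂ − t₁) = ln(510/188) / (98.2 − 40.3)
  = 0.9980 / 57.90 = 0.01724 h⁻¹
t½ = ln2 / k = 0.693147 / 0.01724 = 40.21 h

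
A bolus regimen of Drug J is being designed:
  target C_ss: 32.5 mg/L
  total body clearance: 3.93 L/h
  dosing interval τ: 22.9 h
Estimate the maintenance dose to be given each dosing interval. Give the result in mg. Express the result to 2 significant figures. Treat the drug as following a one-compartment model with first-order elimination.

At steady state, Dose/τ = Css × CL.
Dose = Css × CL × τ = 32.5 × 3.930 × 22.9 = 2925 mg

2900 mg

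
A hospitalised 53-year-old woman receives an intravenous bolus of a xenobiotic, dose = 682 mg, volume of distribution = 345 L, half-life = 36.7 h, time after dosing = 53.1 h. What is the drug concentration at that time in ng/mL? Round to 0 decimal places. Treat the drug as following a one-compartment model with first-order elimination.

725 ng/mL

C₀ = Dose / Vd = 682.0 / 345 = 1.977 mg/L
k = ln2 / t½ = 0.693147 / 36.7 = 0.01889 h⁻¹
C = C₀ · e^(−k·t) = 1.977 × e^(−0.01889 × 53.1)
  = 1.977 × 0.3668 = 0.7252 mg/L
Convert: 0.7252 mg/L × 1000 = 725.2 ng/mL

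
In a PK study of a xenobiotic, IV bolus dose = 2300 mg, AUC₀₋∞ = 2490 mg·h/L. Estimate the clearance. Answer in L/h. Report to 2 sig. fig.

0.92 L/h

CL = Dose / AUC = 2300 / 2490 = 0.9237 L/h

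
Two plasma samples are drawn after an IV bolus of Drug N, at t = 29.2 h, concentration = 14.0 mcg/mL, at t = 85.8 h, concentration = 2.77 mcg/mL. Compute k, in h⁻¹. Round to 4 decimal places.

k = ln(C₁/C₂) / (t₂ − t₁) = ln(14.0/2.77) / (85.8 − 29.2)
  = 1.620 / 56.60 = 0.02862 h⁻¹

0.0286 h⁻¹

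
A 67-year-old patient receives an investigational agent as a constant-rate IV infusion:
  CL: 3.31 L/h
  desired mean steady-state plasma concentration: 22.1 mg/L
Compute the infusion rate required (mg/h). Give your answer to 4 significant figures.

At steady state, infusion rate R₀ = Css × CL = 22.1 × 3.310 = 73.15 mg/h

73.15 mg/h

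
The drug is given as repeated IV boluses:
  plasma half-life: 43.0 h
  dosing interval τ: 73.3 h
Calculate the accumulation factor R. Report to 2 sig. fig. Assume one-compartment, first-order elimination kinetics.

k = ln2 / t½ = 0.693147 / 43.0 = 0.01612 h⁻¹
e^(−kτ) = e^(−0.01612 × 73.3) = 0.3068
Accumulation ratio R = 1 / (1 − e^(−kτ)) = 1 / (1 − 0.3068) = 1.443

1.4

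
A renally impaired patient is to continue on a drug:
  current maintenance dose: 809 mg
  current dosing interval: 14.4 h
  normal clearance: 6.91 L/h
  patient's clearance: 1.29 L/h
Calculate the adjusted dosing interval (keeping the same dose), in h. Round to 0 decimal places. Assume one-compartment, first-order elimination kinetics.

To keep the same average steady-state level, dosing rate must scale with clearance.
CL ratio = 1.29 / 6.91 = 0.1867
New interval (same dose) = 14.4 / 0.1867 = 77.13 h

77 h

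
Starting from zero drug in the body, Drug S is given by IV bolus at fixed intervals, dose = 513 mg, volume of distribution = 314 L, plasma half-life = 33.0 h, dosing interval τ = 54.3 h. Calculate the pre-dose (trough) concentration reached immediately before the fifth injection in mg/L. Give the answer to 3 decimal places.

0.760 mg/L

C₀ per dose = Dose / Vd = 513 / 314 = 1.634 mg/L
k = ln2 / t½ = 0.693147 / 33.0 = 0.02100 h⁻¹
Fraction remaining after one interval: r = e^(−kτ) = e^(−0.02100 × 54.3) = 0.3197
Before dose 5, 4 doses have been given (aged 1τ, 2τ, 3τ, 4τ).
C_trough = C₀ × (r + r² + … + r^4) = C₀ × r(1−r^4)/(1−r)
        = 1.634 × 0.3197 × (1 − 0.01045) / (1 − 0.3197) = 0.7599 mg/L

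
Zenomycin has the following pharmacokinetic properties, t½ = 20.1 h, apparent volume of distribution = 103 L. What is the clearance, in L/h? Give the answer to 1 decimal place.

3.6 L/h

k = ln2 / t½ = 0.693147 / 20.1 = 0.03448 h⁻¹
CL = k × Vd = 0.03448 × 103 = 3.551 L/h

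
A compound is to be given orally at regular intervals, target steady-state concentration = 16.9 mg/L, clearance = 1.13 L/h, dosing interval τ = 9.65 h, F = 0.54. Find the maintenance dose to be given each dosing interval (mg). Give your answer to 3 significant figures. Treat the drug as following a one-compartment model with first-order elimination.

At steady state, F × (Dose/τ) = Css × CL.
Dose = Css × CL × τ / F = 16.9 × 1.130 × 9.65 / 0.54 = 341.3 mg

341 mg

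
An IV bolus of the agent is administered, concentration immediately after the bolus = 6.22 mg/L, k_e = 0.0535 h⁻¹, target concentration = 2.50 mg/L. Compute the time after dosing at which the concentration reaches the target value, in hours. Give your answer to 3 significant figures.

t = ln(C₀ / C) / k = ln(6.220 / 2.50) / 0.05350
  = ln(2.488) / 0.05350 = 0.9115 / 0.05350 = 17.04 h

17.0 h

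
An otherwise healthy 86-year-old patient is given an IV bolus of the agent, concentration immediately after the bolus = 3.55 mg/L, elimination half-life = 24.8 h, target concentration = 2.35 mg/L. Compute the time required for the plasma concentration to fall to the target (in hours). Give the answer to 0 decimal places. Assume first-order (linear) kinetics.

15 h

k = ln2 / t½ = 0.693147 / 24.8 = 0.02795 h⁻¹
t = ln(C₀ / C) / k = ln(3.550 / 2.35) / 0.02795
  = ln(1.511) / 0.02795 = 0.4128 / 0.02795 = 14.77 h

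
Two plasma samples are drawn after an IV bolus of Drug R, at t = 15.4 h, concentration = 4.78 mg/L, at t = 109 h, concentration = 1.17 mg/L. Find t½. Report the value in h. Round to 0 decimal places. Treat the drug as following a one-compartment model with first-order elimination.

k = ln(C₁/C₂) / (t₂ − t₁) = ln(4.78/1.17) / (109 − 15.4)
  = 1.407 / 93.60 = 0.01503 h⁻¹
t½ = ln2 / k = 0.693147 / 0.01503 = 46.12 h

46 h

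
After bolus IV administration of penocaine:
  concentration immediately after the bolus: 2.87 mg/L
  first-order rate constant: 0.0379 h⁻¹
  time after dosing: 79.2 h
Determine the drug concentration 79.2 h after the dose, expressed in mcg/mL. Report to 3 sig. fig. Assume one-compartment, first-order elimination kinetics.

C = C₀ · e^(−k·t) = 2.870 × e^(−0.03790 × 79.2)
  = 2.870 × 0.04970 = 0.1426 mg/L
(0.1426 mg/L = 0.1426 mcg/mL)

0.143 mcg/mL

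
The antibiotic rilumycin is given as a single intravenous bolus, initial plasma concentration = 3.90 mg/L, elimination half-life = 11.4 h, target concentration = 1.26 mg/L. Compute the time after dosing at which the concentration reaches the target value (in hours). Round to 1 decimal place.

k = ln2 / t½ = 0.693147 / 11.4 = 0.06080 h⁻¹
t = ln(C₀ / C) / k = ln(3.900 / 1.26) / 0.06080
  = ln(3.095) / 0.06080 = 1.130 / 0.06080 = 18.59 h

18.6 h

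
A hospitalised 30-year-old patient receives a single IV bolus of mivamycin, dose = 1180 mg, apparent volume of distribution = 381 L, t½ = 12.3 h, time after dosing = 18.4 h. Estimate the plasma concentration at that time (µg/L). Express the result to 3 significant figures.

1100 µg/L

C₀ = Dose / Vd = 1180 / 381 = 3.097 mg/L
k = ln2 / t½ = 0.693147 / 12.3 = 0.05635 h⁻¹
C = C₀ · e^(−k·t) = 3.097 × e^(−0.05635 × 18.4)
  = 3.097 × 0.3546 = 1.098 mg/L
Convert: 1.098 mg/L × 1000 = 1098 µg/L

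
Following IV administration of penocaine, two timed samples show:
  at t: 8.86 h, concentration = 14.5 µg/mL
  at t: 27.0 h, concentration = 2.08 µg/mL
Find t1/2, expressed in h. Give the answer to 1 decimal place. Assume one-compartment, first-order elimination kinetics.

6.5 h

k = ln(C₁/C₂) / (t₂ − t₁) = ln(14.5/2.08) / (27.0 − 8.86)
  = 1.942 / 18.14 = 0.1071 h⁻¹
t½ = ln2 / k = 0.693147 / 0.1071 = 6.472 h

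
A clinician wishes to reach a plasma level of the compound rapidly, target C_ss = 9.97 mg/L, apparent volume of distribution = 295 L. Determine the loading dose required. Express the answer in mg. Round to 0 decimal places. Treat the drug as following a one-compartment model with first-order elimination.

LD = Css × Vd = 9.97 × 295 = 2941 mg

2941 mg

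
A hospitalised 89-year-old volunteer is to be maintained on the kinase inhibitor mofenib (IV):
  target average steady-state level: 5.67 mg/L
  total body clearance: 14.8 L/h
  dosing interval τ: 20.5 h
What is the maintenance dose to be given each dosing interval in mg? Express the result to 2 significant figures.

1700 mg

At steady state, Dose/τ = Css × CL.
Dose = Css × CL × τ = 5.67 × 14.80 × 20.5 = 1720 mg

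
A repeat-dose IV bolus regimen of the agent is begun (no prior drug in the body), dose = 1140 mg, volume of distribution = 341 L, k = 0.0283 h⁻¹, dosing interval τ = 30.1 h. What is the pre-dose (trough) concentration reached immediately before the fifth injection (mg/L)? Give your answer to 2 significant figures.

2.4 mg/L

C₀ per dose = Dose / Vd = 1140 / 341 = 3.343 mg/L
Fraction remaining after one interval: r = e^(−kτ) = e^(−0.02830 × 30.1) = 0.4266
Before dose 5, 4 doses have been given (aged 1τ, 2τ, 3τ, 4τ).
C_trough = C₀ × (r + r² + … + r^4) = C₀ × r(1−r^4)/(1−r)
        = 3.343 × 0.4266 × (1 − 0.03312) / (1 − 0.4266) = 2.405 mg/L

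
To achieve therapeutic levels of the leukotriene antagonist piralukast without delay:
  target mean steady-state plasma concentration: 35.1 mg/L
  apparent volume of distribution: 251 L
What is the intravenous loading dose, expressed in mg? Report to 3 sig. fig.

LD = Css × Vd = 35.1 × 251 = 8810 mg

8810 mg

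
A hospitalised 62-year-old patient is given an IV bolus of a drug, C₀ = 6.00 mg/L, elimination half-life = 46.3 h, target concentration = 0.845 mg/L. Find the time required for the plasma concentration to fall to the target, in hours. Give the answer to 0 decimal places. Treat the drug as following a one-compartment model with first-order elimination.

k = ln2 / t½ = 0.693147 / 46.3 = 0.01497 h⁻¹
t = ln(C₀ / C) / k = ln(6.000 / 0.845) / 0.01497
  = ln(7.101) / 0.01497 = 1.960 / 0.01497 = 130.9 h

131 h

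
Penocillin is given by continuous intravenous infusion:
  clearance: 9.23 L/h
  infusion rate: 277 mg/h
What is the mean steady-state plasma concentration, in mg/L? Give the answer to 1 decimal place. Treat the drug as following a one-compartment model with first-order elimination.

At steady state Css = R₀ / CL = 277 / 9.230 = 30.01 mg/L

30.0 mg/L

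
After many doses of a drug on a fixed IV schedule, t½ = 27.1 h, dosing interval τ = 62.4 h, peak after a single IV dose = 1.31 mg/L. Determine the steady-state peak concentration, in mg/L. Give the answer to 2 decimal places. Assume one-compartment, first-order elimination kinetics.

k = ln2 / t½ = 0.693147 / 27.1 = 0.02558 h⁻¹
e^(−kτ) = e^(−0.02558 × 62.4) = 0.2027
Accumulation ratio R = 1 / (1 − e^(−kτ)) = 1 / (1 − 0.2027) = 1.254
Steady-state peak = C₀ × R = 1.31 × 1.254 = 1.643 mg/L

1.64 mg/L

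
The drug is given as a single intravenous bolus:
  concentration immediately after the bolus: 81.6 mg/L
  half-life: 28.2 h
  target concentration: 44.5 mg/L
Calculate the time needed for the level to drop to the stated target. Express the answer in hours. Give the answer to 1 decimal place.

24.7 h

k = ln2 / t½ = 0.693147 / 28.2 = 0.02458 h⁻¹
t = ln(C₀ / C) / k = ln(81.60 / 44.5) / 0.02458
  = ln(1.834) / 0.02458 = 0.6065 / 0.02458 = 24.67 h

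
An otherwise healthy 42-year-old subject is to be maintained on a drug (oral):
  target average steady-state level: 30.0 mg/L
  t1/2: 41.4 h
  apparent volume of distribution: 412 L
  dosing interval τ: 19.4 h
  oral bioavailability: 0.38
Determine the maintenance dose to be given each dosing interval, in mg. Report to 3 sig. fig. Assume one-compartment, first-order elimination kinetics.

k = ln2 / t½ = 0.693147 / 41.4 = 0.01674 h⁻¹
CL = k × Vd = 0.01674 × 412 = 6.897 L/h
At steady state, F × (Dose/τ) = Css × CL.
Dose = Css × CL × τ / F = 30.0 × 6.897 × 19.4 / 0.38 = 10560 mg

10600 mg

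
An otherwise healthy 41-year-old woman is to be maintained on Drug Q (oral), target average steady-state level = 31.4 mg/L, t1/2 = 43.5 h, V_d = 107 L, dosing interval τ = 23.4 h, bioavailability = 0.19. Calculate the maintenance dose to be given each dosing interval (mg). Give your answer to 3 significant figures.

k = ln2 / t½ = 0.693147 / 43.5 = 0.01593 h⁻¹
CL = k × Vd = 0.01593 × 107 = 1.705 L/h
At steady state, F × (Dose/τ) = Css × CL.
Dose = Css × CL × τ / F = 31.4 × 1.705 × 23.4 / 0.19 = 6594 mg

6590 mg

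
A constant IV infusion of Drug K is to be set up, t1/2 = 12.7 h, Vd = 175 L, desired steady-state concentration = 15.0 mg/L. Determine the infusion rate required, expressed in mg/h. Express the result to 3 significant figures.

143 mg/h

k = ln2 / t½ = 0.693147 / 12.7 = 0.05458 h⁻¹
CL = k × Vd = 0.05458 × 175 = 9.552 L/h
At steady state, infusion rate R₀ = Css × CL = 15.0 × 9.552 = 143.3 mg/h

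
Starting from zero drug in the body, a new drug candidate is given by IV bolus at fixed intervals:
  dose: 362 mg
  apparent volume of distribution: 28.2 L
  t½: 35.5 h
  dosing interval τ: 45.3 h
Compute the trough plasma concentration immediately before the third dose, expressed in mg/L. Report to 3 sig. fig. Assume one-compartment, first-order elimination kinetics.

C₀ per dose = Dose / Vd = 362 / 28.2 = 12.84 mg/L
k = ln2 / t½ = 0.693147 / 35.5 = 0.01953 h⁻¹
Fraction remaining after one interval: r = e^(−kτ) = e^(−0.01953 × 45.3) = 0.4128
Before dose 3, 2 doses have been given (aged 1τ, 2τ).
C_trough = C₀ × (r + r²) = 12.84 × (0.4128 + 0.1704) = 7.488 mg/L

7.49 mg/L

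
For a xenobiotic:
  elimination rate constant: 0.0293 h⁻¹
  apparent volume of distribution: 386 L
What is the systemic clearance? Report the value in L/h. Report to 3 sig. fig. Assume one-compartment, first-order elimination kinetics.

11.3 L/h

CL = k × Vd = 0.0293 × 386 = 11.31 L/h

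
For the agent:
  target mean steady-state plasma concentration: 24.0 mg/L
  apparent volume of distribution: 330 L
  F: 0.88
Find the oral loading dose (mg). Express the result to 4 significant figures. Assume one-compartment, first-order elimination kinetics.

LD = Css × Vd / F = 24.0 × 330 / 0.88 = 9000 mg

9000 mg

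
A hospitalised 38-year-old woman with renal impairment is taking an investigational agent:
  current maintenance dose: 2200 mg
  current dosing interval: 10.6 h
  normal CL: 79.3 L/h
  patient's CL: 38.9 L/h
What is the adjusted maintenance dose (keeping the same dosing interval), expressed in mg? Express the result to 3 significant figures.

1080 mg

To keep the same average steady-state level, dosing rate must scale with clearance.
CL ratio = 38.9 / 79.3 = 0.4905
New dose (same interval) = 2200 × 0.4905 = 1079 mg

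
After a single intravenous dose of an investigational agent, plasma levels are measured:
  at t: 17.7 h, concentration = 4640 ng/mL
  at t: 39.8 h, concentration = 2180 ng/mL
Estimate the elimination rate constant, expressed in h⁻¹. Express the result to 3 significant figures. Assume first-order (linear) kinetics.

k = ln(C₁/C₂) / (t₂ − t₁) = ln(4640/2180) / (39.8 − 17.7)
  = 0.7554 / 22.10 = 0.03418 h⁻¹

0.0342 h⁻¹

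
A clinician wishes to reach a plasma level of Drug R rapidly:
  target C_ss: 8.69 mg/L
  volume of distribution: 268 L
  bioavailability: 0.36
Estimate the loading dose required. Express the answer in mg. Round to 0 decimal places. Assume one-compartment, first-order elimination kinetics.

LD = Css × Vd / F = 8.69 × 268 / 0.36 = 6469 mg

6469 mg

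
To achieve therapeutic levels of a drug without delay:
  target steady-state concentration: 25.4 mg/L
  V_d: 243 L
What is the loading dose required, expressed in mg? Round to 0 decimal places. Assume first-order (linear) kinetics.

6172 mg

LD = Css × Vd = 25.4 × 243 = 6172 mg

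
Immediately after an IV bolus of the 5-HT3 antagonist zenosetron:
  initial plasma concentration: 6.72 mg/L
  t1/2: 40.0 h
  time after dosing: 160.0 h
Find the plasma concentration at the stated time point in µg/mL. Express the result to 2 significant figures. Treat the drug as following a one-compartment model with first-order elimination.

0.42 µg/mL

k = ln2 / t½ = 0.693147 / 40.0 = 0.01733 h⁻¹
t / t½ = 160.0 / 40.0 = 4 half-lives
C = C₀ × (1/2)^4 = 6.720 × 0.06250 = 0.4200 mg/L
(0.4200 mg/L = 0.4200 µg/mL)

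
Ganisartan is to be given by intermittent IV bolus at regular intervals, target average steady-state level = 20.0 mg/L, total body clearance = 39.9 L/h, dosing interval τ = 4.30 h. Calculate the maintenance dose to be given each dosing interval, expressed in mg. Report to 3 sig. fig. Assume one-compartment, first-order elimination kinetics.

At steady state, Dose/τ = Css × CL.
Dose = Css × CL × τ = 20.0 × 39.90 × 4.30 = 3431 mg

3430 mg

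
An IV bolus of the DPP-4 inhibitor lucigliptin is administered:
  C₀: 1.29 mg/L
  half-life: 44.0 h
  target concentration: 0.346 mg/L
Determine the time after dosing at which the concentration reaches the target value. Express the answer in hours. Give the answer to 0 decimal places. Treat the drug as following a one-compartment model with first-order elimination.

k = ln2 / t½ = 0.693147 / 44.0 = 0.01575 h⁻¹
t = ln(C₀ / C) / k = ln(1.290 / 0.346) / 0.01575
  = ln(3.728) / 0.01575 = 1.316 / 0.01575 = 83.56 h

84 h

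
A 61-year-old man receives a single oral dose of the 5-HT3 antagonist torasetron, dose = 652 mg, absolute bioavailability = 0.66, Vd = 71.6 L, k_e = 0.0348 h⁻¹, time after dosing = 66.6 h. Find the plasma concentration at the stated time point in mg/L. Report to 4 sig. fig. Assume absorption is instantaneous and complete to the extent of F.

Amount reaching circulation = F × Dose = 0.66 × 652.0 = 430.3 mg
C₀ = F·Dose / Vd = 430.3 / 71.6 = 6.010 mg/L
C = C₀ · e^(−k·t) = 6.010 × e^(−0.03480 × 66.6)
  = 6.010 × 0.09850 = 0.5920 mg/L

0.5920 mg/L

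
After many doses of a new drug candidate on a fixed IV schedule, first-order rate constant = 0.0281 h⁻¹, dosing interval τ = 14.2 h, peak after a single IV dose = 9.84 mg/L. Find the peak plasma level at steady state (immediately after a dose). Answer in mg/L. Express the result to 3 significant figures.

e^(−kτ) = e^(−0.02810 × 14.2) = 0.6710
Accumulation ratio R = 1 / (1 − e^(−kτ)) = 1 / (1 − 0.6710) = 3.040
Steady-state peak = C₀ × R = 9.84 × 3.040 = 29.91 mg/L

29.9 mg/L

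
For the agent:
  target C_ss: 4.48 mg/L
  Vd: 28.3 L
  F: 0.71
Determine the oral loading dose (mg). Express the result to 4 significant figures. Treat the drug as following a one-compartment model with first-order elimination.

LD = Css × Vd / F = 4.48 × 28.3 / 0.71 = 178.6 mg

178.6 mg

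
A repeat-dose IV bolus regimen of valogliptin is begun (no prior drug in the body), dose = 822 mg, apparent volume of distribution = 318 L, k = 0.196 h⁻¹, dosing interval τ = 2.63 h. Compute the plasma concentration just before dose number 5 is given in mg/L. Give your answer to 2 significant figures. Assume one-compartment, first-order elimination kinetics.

C₀ per dose = Dose / Vd = 822 / 318 = 2.585 mg/L
Fraction remaining after one interval: r = e^(−kτ) = e^(−0.1960 × 2.63) = 0.5972
Before dose 5, 4 doses have been given (aged 1τ, 2τ, 3τ, 4τ).
C_trough = C₀ × (r + r² + … + r^4) = C₀ × r(1−r^4)/(1−r)
        = 2.585 × 0.5972 × (1 − 0.1272) / (1 − 0.5972) = 3.345 mg/L

3.3 mg/L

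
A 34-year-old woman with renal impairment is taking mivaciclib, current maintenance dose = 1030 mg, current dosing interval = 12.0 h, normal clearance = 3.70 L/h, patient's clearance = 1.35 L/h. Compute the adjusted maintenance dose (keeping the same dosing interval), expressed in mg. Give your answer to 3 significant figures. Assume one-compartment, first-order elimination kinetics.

To keep the same average steady-state level, dosing rate must scale with clearance.
CL ratio = 1.35 / 3.70 = 0.3649
New dose (same interval) = 1030 × 0.3649 = 375.8 mg

376 mg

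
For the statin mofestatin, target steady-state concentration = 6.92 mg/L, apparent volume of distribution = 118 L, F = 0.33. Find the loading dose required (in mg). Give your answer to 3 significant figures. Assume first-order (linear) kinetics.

2470 mg

LD = Css × Vd / F = 6.92 × 118 / 0.33 = 2474 mg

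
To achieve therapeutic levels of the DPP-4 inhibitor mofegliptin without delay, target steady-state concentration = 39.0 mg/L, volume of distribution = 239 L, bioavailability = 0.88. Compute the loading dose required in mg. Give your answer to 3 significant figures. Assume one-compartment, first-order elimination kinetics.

10600 mg

LD = Css × Vd / F = 39.0 × 239 / 0.88 = 10590 mg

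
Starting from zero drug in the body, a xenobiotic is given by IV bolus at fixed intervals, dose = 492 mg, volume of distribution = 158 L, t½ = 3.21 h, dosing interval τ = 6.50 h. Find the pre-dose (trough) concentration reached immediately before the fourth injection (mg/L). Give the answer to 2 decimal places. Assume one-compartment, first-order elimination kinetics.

C₀ per dose = Dose / Vd = 492 / 158 = 3.114 mg/L
k = ln2 / t½ = 0.693147 / 3.21 = 0.2159 h⁻¹
Fraction remaining after one interval: r = e^(−kτ) = e^(−0.2159 × 6.50) = 0.2458
Before dose 4, 3 doses have been given (aged 1τ, 2τ, 3τ).
C_trough = C₀ × (r + r² + … + r^3) = C₀ × r(1−r^3)/(1−r)
        = 3.114 × 0.2458 × (1 − 0.01485) / (1 − 0.2458) = 0.9998 mg/L

1.00 mg/L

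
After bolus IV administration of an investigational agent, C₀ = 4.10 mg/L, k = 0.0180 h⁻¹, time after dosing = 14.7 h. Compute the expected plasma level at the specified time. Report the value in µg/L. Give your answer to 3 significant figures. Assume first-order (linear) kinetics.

3150 µg/L

C = C₀ · e^(−k·t) = 4.100 × e^(−0.01800 × 14.7)
  = 4.100 × 0.7675 = 3.147 mg/L
Convert: 3.147 mg/L × 1000 = 3147 µg/L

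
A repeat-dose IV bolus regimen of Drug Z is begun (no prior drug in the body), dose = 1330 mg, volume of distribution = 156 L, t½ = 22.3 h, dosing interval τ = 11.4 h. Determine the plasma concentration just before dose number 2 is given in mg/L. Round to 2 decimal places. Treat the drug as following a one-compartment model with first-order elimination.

C₀ per dose = Dose / Vd = 1330 / 156 = 8.526 mg/L
k = ln2 / t½ = 0.693147 / 22.3 = 0.03108 h⁻¹
Fraction remaining after one interval: r = e^(−kτ) = e^(−0.03108 × 11.4) = 0.7017
Before dose 2, 1 dose has been given (aged 1τ).
C_trough = C₀ × r = 8.526 × 0.7017 = 5.983 mg/L

5.98 mg/L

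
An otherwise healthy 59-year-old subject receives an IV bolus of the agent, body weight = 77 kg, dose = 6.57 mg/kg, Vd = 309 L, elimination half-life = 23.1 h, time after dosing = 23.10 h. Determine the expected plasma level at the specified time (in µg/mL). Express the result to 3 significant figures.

0.819 µg/mL

Total dose = 6.57 × 77 = 505.9 mg
C₀ = Dose / Vd = 505.9 / 309 = 1.637 mg/L
k = ln2 / t½ = 0.693147 / 23.1 = 0.03001 h⁻¹
t / t½ = 23.10 / 23.1 = 1 half-lives
C = C₀ × (1/2)^1 = 1.637 × 0.5000 = 0.8185 mg/L
(0.8185 mg/L = 0.8185 µg/mL)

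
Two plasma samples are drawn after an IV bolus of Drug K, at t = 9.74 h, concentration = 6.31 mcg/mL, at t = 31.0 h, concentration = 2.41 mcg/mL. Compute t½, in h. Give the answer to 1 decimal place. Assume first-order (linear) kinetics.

k = ln(C₁/C₂) / (t₂ − t₁) = ln(6.31/2.41) / (31.0 − 9.74)
  = 0.9625 / 21.26 = 0.04527 h⁻¹
t½ = ln2 / k = 0.693147 / 0.04527 = 15.31 h

15.3 h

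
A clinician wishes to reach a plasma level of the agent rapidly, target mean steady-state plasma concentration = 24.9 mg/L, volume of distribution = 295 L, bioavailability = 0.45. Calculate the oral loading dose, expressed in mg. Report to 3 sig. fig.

LD = Css × Vd / F = 24.9 × 295 / 0.45 = 16320 mg

16300 mg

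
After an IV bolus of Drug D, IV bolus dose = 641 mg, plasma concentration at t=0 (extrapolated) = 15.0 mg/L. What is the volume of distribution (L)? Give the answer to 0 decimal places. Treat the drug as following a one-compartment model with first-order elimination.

43 L

Vd = Dose / C₀ = 641.0 / 15.0 = 42.73 L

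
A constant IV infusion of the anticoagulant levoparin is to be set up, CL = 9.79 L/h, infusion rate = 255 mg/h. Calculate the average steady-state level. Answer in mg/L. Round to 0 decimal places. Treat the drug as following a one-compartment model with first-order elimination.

26 mg/L

At steady state Css = R₀ / CL = 255 / 9.790 = 26.05 mg/L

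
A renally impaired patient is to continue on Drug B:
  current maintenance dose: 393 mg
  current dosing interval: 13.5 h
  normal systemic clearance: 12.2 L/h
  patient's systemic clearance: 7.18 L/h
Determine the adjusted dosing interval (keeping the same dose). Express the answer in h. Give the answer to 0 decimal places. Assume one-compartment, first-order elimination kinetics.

23 h

To keep the same average steady-state level, dosing rate must scale with clearance.
CL ratio = 7.18 / 12.2 = 0.5885
New interval (same dose) = 13.5 / 0.5885 = 22.94 h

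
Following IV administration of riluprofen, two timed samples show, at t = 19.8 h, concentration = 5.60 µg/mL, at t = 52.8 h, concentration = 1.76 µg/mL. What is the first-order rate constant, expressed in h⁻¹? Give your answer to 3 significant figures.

k = ln(C₁/C₂) / (t₂ − t₁) = ln(5.60/1.76) / (52.8 − 19.8)
  = 1.157 / 33.00 = 0.03506 h⁻¹

0.0351 h⁻¹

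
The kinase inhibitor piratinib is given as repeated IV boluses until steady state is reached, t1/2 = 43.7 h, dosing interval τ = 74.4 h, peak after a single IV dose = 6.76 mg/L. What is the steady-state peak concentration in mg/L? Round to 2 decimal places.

9.76 mg/L

k = ln2 / t½ = 0.693147 / 43.7 = 0.01586 h⁻¹
e^(−kτ) = e^(−0.01586 × 74.4) = 0.3073
Accumulation ratio R = 1 / (1 − e^(−kτ)) = 1 / (1 − 0.3073) = 1.444
Steady-state peak = C₀ × R = 6.76 × 1.444 = 9.761 mg/L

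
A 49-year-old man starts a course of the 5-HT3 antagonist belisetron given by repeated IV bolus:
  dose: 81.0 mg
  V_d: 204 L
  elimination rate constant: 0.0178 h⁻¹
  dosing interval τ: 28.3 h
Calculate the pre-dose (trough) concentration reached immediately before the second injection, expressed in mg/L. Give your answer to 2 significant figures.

C₀ per dose = Dose / Vd = 81.0 / 204 = 0.3971 mg/L
Fraction remaining after one interval: r = e^(−kτ) = e^(−0.01780 × 28.3) = 0.6043
Before dose 2, 1 dose has been given (aged 1τ).
C_trough = C₀ × r = 0.3971 × 0.6043 = 0.2400 mg/L

0.24 mg/L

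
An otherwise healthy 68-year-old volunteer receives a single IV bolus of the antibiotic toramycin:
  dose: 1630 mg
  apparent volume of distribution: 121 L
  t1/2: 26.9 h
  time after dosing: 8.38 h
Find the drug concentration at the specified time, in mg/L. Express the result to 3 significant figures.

C₀ = Dose / Vd = 1630 / 121 = 13.47 mg/L
k = ln2 / t½ = 0.693147 / 26.9 = 0.02577 h⁻¹
C = C₀ · e^(−k·t) = 13.47 × e^(−0.02577 × 8.38)
  = 13.47 × 0.8058 = 10.85 mg/L

10.9 mg/L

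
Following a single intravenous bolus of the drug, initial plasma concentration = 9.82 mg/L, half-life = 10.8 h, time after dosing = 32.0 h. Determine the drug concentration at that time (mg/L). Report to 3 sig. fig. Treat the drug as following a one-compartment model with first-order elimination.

k = ln2 / t½ = 0.693147 / 10.8 = 0.06418 h⁻¹
C = C₀ · e^(−k·t) = 9.820 × e^(−0.06418 × 32.0)
  = 9.820 × 0.1283 = 1.260 mg/L

1.26 mg/L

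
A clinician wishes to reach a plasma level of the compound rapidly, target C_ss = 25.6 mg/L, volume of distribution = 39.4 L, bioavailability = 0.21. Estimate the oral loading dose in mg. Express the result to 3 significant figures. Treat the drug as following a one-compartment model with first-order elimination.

4800 mg

LD = Css × Vd / F = 25.6 × 39.4 / 0.21 = 4803 mg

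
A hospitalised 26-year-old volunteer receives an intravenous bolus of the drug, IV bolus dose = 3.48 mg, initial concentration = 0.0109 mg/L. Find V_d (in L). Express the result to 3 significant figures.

Vd = Dose / C₀ = 3.480 / 0.0109 = 319.3 L

319 L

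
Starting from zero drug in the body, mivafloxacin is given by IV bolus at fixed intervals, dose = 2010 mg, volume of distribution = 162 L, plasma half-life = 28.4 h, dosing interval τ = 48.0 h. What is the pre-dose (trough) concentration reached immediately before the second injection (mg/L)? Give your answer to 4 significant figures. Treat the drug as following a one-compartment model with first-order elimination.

C₀ per dose = Dose / Vd = 2010 / 162 = 12.41 mg/L
k = ln2 / t½ = 0.693147 / 28.4 = 0.02441 h⁻¹
Fraction remaining after one interval: r = e^(−kτ) = e^(−0.02441 × 48.0) = 0.3098
Before dose 2, 1 dose has been given (aged 1τ).
C_trough = C₀ × r = 12.41 × 0.3098 = 3.845 mg/L

3.845 mg/L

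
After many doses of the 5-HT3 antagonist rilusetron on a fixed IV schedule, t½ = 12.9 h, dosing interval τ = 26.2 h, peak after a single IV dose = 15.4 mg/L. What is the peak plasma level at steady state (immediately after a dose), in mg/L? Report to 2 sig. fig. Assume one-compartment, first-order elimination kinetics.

k = ln2 / t½ = 0.693147 / 12.9 = 0.05373 h⁻¹
e^(−kτ) = e^(−0.05373 × 26.2) = 0.2447
Accumulation ratio R = 1 / (1 − e^(−kτ)) = 1 / (1 − 0.2447) = 1.324
Steady-state peak = C₀ × R = 15.4 × 1.324 = 20.39 mg/L

20 mg/L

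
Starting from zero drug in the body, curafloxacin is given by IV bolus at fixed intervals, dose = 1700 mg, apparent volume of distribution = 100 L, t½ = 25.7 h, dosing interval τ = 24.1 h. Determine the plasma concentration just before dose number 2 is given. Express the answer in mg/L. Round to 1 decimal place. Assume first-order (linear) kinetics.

C₀ per dose = Dose / Vd = 1700 / 100 = 17.00 mg/L
k = ln2 / t½ = 0.693147 / 25.7 = 0.02697 h⁻¹
Fraction remaining after one interval: r = e^(−kτ) = e^(−0.02697 × 24.1) = 0.5221
Before dose 2, 1 dose has been given (aged 1τ).
C_trough = C₀ × r = 17.00 × 0.5221 = 8.876 mg/L

8.9 mg/L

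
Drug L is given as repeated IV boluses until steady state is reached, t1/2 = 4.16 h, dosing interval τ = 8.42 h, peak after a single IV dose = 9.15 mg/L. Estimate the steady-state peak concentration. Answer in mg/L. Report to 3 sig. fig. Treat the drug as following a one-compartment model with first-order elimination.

12.1 mg/L

k = ln2 / t½ = 0.693147 / 4.16 = 0.1666 h⁻¹
e^(−kτ) = e^(−0.1666 × 8.42) = 0.2459
Accumulation ratio R = 1 / (1 − e^(−kτ)) = 1 / (1 − 0.2459) = 1.326
Steady-state peak = C₀ × R = 9.15 × 1.326 = 12.13 mg/L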